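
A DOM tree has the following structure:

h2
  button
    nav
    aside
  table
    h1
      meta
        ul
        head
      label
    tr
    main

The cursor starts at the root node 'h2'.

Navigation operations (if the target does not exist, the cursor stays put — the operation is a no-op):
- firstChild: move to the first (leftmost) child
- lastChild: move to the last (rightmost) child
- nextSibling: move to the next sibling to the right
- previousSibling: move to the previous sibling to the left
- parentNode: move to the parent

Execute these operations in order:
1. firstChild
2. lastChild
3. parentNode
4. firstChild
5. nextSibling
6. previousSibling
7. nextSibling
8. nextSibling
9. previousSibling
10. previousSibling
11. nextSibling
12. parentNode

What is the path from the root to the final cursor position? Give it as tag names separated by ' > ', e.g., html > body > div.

After 1 (firstChild): button
After 2 (lastChild): aside
After 3 (parentNode): button
After 4 (firstChild): nav
After 5 (nextSibling): aside
After 6 (previousSibling): nav
After 7 (nextSibling): aside
After 8 (nextSibling): aside (no-op, stayed)
After 9 (previousSibling): nav
After 10 (previousSibling): nav (no-op, stayed)
After 11 (nextSibling): aside
After 12 (parentNode): button

Answer: h2 > button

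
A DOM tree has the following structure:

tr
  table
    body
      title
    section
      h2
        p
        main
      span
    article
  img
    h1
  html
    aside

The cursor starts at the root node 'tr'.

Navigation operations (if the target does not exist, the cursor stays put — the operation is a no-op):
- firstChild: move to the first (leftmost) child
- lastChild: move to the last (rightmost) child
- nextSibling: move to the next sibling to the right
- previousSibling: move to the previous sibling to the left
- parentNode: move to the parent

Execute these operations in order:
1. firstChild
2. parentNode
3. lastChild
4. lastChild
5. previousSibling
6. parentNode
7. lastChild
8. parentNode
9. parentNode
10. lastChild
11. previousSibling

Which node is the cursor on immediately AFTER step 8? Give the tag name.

After 1 (firstChild): table
After 2 (parentNode): tr
After 3 (lastChild): html
After 4 (lastChild): aside
After 5 (previousSibling): aside (no-op, stayed)
After 6 (parentNode): html
After 7 (lastChild): aside
After 8 (parentNode): html

Answer: html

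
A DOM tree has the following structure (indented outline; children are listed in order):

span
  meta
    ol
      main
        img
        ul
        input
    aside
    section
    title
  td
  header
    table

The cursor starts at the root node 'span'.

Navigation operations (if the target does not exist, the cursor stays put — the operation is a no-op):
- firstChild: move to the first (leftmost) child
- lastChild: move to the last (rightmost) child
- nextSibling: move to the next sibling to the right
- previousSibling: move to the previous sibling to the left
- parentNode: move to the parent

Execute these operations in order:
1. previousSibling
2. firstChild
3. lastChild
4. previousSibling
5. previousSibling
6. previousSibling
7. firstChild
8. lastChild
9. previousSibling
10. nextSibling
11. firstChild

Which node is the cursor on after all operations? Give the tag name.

After 1 (previousSibling): span (no-op, stayed)
After 2 (firstChild): meta
After 3 (lastChild): title
After 4 (previousSibling): section
After 5 (previousSibling): aside
After 6 (previousSibling): ol
After 7 (firstChild): main
After 8 (lastChild): input
After 9 (previousSibling): ul
After 10 (nextSibling): input
After 11 (firstChild): input (no-op, stayed)

Answer: input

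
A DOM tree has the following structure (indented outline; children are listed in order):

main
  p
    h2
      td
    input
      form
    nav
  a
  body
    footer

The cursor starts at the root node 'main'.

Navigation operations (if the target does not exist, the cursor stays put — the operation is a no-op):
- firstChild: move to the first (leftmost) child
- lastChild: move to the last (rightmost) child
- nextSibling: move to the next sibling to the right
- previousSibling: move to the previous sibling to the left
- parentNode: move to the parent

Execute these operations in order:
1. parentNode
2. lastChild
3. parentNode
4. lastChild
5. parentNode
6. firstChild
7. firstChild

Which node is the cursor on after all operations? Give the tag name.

After 1 (parentNode): main (no-op, stayed)
After 2 (lastChild): body
After 3 (parentNode): main
After 4 (lastChild): body
After 5 (parentNode): main
After 6 (firstChild): p
After 7 (firstChild): h2

Answer: h2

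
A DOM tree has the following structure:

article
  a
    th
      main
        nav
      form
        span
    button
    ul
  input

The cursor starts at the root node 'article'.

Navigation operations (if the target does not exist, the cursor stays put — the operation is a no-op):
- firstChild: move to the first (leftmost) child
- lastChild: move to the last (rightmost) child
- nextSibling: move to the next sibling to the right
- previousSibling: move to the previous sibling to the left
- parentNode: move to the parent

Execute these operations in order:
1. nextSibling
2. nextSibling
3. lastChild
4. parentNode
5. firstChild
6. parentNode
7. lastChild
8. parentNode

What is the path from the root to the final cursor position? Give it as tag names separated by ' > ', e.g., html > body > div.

Answer: article

Derivation:
After 1 (nextSibling): article (no-op, stayed)
After 2 (nextSibling): article (no-op, stayed)
After 3 (lastChild): input
After 4 (parentNode): article
After 5 (firstChild): a
After 6 (parentNode): article
After 7 (lastChild): input
After 8 (parentNode): article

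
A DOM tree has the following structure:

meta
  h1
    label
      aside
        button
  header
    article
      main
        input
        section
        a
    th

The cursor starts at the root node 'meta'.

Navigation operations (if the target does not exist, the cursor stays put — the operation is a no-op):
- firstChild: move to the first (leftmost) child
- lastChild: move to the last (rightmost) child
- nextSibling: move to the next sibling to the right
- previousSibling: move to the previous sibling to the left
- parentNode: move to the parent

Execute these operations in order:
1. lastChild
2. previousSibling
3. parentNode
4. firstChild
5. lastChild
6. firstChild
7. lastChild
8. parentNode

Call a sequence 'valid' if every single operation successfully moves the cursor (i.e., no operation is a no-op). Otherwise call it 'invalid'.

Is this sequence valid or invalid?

After 1 (lastChild): header
After 2 (previousSibling): h1
After 3 (parentNode): meta
After 4 (firstChild): h1
After 5 (lastChild): label
After 6 (firstChild): aside
After 7 (lastChild): button
After 8 (parentNode): aside

Answer: valid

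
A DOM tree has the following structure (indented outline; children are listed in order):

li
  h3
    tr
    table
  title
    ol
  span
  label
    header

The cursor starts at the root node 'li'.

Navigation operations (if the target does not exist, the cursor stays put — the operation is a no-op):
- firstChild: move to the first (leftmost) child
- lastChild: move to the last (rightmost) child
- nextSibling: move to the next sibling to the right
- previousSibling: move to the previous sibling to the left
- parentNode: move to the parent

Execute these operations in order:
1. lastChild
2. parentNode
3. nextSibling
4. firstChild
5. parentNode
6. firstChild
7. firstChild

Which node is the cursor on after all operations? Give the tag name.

After 1 (lastChild): label
After 2 (parentNode): li
After 3 (nextSibling): li (no-op, stayed)
After 4 (firstChild): h3
After 5 (parentNode): li
After 6 (firstChild): h3
After 7 (firstChild): tr

Answer: tr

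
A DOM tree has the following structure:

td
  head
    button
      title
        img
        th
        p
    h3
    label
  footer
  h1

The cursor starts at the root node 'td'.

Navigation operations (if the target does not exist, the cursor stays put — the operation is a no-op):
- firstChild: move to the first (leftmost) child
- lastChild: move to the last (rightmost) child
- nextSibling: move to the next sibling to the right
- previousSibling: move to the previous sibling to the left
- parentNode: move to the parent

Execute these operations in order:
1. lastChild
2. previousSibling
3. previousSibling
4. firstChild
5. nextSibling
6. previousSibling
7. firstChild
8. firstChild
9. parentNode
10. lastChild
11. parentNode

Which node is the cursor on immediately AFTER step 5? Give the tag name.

Answer: h3

Derivation:
After 1 (lastChild): h1
After 2 (previousSibling): footer
After 3 (previousSibling): head
After 4 (firstChild): button
After 5 (nextSibling): h3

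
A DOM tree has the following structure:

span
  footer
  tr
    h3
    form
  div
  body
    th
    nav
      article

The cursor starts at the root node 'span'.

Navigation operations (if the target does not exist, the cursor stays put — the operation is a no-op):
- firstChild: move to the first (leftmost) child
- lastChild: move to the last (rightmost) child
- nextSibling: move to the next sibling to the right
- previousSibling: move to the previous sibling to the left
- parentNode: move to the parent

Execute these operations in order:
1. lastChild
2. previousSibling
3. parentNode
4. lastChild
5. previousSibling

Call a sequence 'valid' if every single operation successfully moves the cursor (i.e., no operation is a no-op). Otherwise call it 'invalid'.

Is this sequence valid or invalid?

Answer: valid

Derivation:
After 1 (lastChild): body
After 2 (previousSibling): div
After 3 (parentNode): span
After 4 (lastChild): body
After 5 (previousSibling): div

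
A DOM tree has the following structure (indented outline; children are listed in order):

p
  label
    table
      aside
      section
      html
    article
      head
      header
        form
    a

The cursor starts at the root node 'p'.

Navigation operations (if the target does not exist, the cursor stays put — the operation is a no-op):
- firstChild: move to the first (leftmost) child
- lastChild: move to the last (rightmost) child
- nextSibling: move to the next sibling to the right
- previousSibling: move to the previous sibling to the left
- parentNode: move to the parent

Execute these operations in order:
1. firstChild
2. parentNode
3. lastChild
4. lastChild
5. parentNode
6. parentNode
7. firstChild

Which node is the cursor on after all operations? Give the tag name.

After 1 (firstChild): label
After 2 (parentNode): p
After 3 (lastChild): label
After 4 (lastChild): a
After 5 (parentNode): label
After 6 (parentNode): p
After 7 (firstChild): label

Answer: label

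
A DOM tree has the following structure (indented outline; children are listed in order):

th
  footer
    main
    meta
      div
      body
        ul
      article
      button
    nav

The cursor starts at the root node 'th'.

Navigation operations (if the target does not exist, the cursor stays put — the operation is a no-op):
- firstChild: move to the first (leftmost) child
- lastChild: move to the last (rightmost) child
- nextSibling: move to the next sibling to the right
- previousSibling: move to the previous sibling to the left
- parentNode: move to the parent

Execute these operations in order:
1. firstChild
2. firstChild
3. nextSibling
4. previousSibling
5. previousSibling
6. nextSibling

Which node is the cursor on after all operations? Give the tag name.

Answer: meta

Derivation:
After 1 (firstChild): footer
After 2 (firstChild): main
After 3 (nextSibling): meta
After 4 (previousSibling): main
After 5 (previousSibling): main (no-op, stayed)
After 6 (nextSibling): meta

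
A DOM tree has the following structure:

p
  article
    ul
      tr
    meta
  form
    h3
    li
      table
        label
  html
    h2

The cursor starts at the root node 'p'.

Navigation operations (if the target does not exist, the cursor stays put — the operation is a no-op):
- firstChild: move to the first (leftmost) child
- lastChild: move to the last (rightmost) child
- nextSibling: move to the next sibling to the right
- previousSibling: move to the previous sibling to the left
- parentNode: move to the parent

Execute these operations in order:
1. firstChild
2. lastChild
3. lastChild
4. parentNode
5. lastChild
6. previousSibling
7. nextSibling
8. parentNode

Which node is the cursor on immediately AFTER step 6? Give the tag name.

Answer: ul

Derivation:
After 1 (firstChild): article
After 2 (lastChild): meta
After 3 (lastChild): meta (no-op, stayed)
After 4 (parentNode): article
After 5 (lastChild): meta
After 6 (previousSibling): ul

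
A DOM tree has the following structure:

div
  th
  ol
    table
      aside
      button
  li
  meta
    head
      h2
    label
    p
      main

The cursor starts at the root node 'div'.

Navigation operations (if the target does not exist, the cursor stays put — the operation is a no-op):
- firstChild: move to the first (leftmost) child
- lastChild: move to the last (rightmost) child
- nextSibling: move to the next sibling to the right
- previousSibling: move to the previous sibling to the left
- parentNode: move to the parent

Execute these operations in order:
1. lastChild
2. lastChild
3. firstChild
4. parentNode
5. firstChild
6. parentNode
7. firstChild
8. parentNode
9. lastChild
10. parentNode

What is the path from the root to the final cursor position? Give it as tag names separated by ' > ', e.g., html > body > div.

Answer: div > meta > p

Derivation:
After 1 (lastChild): meta
After 2 (lastChild): p
After 3 (firstChild): main
After 4 (parentNode): p
After 5 (firstChild): main
After 6 (parentNode): p
After 7 (firstChild): main
After 8 (parentNode): p
After 9 (lastChild): main
After 10 (parentNode): p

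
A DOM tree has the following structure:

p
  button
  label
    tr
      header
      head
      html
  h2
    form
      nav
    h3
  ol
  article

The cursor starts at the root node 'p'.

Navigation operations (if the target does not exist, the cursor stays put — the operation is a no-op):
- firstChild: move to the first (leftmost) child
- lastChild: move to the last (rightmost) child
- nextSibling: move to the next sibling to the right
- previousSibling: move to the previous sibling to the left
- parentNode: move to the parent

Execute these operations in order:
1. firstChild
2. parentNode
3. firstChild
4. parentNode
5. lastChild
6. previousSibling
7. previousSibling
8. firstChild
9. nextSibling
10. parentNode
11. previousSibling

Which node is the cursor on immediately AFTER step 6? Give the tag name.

After 1 (firstChild): button
After 2 (parentNode): p
After 3 (firstChild): button
After 4 (parentNode): p
After 5 (lastChild): article
After 6 (previousSibling): ol

Answer: ol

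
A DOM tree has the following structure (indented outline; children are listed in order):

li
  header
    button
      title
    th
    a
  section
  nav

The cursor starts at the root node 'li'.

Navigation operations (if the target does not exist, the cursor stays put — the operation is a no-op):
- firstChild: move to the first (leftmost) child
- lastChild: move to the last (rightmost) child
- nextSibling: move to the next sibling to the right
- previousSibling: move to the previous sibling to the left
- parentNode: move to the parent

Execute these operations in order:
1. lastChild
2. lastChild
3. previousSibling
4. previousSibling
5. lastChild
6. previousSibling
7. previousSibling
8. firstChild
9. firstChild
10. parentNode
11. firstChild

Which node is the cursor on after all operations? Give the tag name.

After 1 (lastChild): nav
After 2 (lastChild): nav (no-op, stayed)
After 3 (previousSibling): section
After 4 (previousSibling): header
After 5 (lastChild): a
After 6 (previousSibling): th
After 7 (previousSibling): button
After 8 (firstChild): title
After 9 (firstChild): title (no-op, stayed)
After 10 (parentNode): button
After 11 (firstChild): title

Answer: title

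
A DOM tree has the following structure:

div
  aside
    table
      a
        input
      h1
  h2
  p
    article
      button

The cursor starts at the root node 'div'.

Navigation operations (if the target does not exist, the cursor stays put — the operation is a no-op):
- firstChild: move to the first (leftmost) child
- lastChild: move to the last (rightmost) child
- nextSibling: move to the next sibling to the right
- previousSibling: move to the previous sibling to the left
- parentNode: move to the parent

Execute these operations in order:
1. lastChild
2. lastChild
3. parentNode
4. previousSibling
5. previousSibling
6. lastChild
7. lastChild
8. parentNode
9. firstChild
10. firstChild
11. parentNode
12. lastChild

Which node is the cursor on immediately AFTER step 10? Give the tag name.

After 1 (lastChild): p
After 2 (lastChild): article
After 3 (parentNode): p
After 4 (previousSibling): h2
After 5 (previousSibling): aside
After 6 (lastChild): table
After 7 (lastChild): h1
After 8 (parentNode): table
After 9 (firstChild): a
After 10 (firstChild): input

Answer: input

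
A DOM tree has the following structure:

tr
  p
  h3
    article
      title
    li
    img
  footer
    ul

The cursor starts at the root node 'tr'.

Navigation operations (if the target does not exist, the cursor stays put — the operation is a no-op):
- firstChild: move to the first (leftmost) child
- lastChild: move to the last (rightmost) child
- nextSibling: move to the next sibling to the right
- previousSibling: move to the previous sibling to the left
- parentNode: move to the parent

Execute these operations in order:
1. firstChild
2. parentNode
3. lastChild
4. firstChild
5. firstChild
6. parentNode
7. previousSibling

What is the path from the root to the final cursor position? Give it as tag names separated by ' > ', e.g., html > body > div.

Answer: tr > h3

Derivation:
After 1 (firstChild): p
After 2 (parentNode): tr
After 3 (lastChild): footer
After 4 (firstChild): ul
After 5 (firstChild): ul (no-op, stayed)
After 6 (parentNode): footer
After 7 (previousSibling): h3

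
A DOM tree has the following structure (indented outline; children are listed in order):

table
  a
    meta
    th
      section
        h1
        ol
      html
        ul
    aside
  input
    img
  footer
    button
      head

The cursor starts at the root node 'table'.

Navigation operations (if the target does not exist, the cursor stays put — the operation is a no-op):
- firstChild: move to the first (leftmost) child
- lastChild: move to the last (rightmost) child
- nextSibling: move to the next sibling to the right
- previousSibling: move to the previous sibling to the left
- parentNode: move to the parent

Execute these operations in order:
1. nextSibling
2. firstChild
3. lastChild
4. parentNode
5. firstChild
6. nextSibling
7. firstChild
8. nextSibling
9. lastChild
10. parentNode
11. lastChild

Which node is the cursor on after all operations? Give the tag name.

After 1 (nextSibling): table (no-op, stayed)
After 2 (firstChild): a
After 3 (lastChild): aside
After 4 (parentNode): a
After 5 (firstChild): meta
After 6 (nextSibling): th
After 7 (firstChild): section
After 8 (nextSibling): html
After 9 (lastChild): ul
After 10 (parentNode): html
After 11 (lastChild): ul

Answer: ul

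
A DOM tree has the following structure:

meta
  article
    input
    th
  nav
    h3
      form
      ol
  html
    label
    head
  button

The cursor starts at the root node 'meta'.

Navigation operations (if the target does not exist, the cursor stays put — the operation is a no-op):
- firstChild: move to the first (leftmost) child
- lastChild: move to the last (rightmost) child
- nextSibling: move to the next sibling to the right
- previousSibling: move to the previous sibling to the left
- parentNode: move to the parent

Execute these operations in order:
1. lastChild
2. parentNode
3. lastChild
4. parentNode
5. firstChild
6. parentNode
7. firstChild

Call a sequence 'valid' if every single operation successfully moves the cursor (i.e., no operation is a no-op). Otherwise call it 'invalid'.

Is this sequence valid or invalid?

Answer: valid

Derivation:
After 1 (lastChild): button
After 2 (parentNode): meta
After 3 (lastChild): button
After 4 (parentNode): meta
After 5 (firstChild): article
After 6 (parentNode): meta
After 7 (firstChild): article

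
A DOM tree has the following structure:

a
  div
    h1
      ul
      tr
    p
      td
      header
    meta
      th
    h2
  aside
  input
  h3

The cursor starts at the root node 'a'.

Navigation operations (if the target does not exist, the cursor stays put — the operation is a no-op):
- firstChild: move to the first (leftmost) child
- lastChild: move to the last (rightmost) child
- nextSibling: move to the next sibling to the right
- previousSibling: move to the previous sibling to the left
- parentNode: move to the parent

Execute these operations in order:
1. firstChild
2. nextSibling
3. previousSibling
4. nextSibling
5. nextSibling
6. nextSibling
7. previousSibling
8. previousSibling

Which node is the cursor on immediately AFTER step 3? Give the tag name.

Answer: div

Derivation:
After 1 (firstChild): div
After 2 (nextSibling): aside
After 3 (previousSibling): div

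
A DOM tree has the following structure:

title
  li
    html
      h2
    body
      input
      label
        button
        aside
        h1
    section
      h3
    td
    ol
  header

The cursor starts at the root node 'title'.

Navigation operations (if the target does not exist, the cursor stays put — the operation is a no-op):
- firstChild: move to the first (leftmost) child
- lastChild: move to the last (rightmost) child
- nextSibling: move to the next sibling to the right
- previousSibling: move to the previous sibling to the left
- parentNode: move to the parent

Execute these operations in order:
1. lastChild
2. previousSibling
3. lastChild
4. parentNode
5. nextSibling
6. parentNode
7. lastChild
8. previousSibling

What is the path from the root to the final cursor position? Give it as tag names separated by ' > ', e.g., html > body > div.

Answer: title > li

Derivation:
After 1 (lastChild): header
After 2 (previousSibling): li
After 3 (lastChild): ol
After 4 (parentNode): li
After 5 (nextSibling): header
After 6 (parentNode): title
After 7 (lastChild): header
After 8 (previousSibling): li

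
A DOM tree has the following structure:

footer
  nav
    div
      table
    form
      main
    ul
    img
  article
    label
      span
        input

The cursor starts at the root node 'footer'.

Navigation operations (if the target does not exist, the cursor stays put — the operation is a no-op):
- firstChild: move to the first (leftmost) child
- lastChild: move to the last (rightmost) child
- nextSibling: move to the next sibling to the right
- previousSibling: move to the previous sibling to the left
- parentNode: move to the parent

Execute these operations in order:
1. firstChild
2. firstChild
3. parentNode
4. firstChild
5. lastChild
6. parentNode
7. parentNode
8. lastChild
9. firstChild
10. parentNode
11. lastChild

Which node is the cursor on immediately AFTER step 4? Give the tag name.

Answer: div

Derivation:
After 1 (firstChild): nav
After 2 (firstChild): div
After 3 (parentNode): nav
After 4 (firstChild): div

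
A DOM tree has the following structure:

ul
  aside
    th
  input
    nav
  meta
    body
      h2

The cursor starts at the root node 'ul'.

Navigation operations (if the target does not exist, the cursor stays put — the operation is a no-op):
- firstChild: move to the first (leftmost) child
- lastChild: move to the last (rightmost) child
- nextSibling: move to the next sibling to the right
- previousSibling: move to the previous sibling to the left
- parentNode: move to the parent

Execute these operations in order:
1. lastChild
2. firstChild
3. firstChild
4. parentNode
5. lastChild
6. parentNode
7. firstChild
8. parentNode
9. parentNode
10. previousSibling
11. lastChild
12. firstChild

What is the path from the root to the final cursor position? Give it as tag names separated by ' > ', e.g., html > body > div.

After 1 (lastChild): meta
After 2 (firstChild): body
After 3 (firstChild): h2
After 4 (parentNode): body
After 5 (lastChild): h2
After 6 (parentNode): body
After 7 (firstChild): h2
After 8 (parentNode): body
After 9 (parentNode): meta
After 10 (previousSibling): input
After 11 (lastChild): nav
After 12 (firstChild): nav (no-op, stayed)

Answer: ul > input > nav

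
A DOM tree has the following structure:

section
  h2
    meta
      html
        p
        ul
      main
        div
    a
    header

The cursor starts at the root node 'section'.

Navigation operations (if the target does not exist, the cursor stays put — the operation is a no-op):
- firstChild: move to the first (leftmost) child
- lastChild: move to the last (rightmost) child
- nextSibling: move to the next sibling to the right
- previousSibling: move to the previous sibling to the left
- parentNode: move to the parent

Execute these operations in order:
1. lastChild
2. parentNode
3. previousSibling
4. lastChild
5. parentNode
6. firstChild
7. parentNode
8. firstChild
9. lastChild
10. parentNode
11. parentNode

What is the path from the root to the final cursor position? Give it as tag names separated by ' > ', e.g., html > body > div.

Answer: section

Derivation:
After 1 (lastChild): h2
After 2 (parentNode): section
After 3 (previousSibling): section (no-op, stayed)
After 4 (lastChild): h2
After 5 (parentNode): section
After 6 (firstChild): h2
After 7 (parentNode): section
After 8 (firstChild): h2
After 9 (lastChild): header
After 10 (parentNode): h2
After 11 (parentNode): section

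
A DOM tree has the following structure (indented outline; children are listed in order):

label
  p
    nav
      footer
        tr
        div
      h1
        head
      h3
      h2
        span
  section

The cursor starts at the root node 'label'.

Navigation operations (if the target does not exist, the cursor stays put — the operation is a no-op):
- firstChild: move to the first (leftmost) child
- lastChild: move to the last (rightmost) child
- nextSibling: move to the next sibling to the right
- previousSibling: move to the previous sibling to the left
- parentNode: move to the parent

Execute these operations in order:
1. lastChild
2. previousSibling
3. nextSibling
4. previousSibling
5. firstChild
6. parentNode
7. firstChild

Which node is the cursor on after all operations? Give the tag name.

Answer: nav

Derivation:
After 1 (lastChild): section
After 2 (previousSibling): p
After 3 (nextSibling): section
After 4 (previousSibling): p
After 5 (firstChild): nav
After 6 (parentNode): p
After 7 (firstChild): nav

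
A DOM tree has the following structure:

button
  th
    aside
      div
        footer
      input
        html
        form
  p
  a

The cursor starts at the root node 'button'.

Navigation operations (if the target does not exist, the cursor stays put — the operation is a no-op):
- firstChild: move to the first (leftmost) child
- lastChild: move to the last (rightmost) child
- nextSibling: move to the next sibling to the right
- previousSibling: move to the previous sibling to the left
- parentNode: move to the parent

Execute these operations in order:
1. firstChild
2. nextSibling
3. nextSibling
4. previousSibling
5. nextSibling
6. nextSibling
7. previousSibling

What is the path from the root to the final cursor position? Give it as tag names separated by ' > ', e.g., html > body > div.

After 1 (firstChild): th
After 2 (nextSibling): p
After 3 (nextSibling): a
After 4 (previousSibling): p
After 5 (nextSibling): a
After 6 (nextSibling): a (no-op, stayed)
After 7 (previousSibling): p

Answer: button > p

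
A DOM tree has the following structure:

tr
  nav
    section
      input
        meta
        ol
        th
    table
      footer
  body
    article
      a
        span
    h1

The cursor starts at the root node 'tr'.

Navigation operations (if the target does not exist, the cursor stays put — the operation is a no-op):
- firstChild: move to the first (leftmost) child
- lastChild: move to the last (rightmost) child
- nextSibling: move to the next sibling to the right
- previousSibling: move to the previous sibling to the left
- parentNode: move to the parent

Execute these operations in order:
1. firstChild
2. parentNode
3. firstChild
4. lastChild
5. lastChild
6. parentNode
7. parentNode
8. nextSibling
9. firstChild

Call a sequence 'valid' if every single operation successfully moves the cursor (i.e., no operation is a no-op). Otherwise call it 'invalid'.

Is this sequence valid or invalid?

After 1 (firstChild): nav
After 2 (parentNode): tr
After 3 (firstChild): nav
After 4 (lastChild): table
After 5 (lastChild): footer
After 6 (parentNode): table
After 7 (parentNode): nav
After 8 (nextSibling): body
After 9 (firstChild): article

Answer: valid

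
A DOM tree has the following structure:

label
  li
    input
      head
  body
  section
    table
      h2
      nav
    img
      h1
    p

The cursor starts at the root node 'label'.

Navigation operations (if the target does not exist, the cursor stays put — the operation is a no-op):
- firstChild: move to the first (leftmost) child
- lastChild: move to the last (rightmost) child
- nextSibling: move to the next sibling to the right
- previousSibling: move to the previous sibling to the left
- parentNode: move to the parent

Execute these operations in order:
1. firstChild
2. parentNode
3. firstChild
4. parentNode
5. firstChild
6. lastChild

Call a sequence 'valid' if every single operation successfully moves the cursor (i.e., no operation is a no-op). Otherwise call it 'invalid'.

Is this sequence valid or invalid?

Answer: valid

Derivation:
After 1 (firstChild): li
After 2 (parentNode): label
After 3 (firstChild): li
After 4 (parentNode): label
After 5 (firstChild): li
After 6 (lastChild): input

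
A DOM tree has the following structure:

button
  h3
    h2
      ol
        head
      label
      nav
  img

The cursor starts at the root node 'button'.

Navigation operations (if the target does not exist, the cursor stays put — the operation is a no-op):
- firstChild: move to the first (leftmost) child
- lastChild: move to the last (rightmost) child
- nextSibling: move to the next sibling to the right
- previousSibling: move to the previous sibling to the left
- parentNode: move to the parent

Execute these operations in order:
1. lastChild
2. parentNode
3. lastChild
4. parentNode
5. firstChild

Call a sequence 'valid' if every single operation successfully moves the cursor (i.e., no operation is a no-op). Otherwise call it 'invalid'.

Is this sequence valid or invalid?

Answer: valid

Derivation:
After 1 (lastChild): img
After 2 (parentNode): button
After 3 (lastChild): img
After 4 (parentNode): button
After 5 (firstChild): h3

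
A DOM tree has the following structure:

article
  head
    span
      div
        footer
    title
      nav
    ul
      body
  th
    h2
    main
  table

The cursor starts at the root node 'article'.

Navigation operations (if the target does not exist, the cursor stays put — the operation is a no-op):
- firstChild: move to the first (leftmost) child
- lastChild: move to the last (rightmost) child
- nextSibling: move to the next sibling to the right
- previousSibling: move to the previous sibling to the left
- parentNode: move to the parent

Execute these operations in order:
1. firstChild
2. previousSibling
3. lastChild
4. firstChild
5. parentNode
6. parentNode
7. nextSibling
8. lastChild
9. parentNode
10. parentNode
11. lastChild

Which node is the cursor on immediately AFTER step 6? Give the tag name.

After 1 (firstChild): head
After 2 (previousSibling): head (no-op, stayed)
After 3 (lastChild): ul
After 4 (firstChild): body
After 5 (parentNode): ul
After 6 (parentNode): head

Answer: head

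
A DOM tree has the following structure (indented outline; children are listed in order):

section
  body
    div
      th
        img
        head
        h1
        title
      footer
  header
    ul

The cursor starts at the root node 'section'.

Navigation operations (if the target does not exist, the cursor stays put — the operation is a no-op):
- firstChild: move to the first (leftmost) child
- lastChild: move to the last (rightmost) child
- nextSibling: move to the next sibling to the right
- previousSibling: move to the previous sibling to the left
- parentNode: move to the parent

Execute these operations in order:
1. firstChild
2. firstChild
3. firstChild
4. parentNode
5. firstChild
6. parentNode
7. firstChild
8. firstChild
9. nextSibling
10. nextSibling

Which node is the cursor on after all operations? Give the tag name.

After 1 (firstChild): body
After 2 (firstChild): div
After 3 (firstChild): th
After 4 (parentNode): div
After 5 (firstChild): th
After 6 (parentNode): div
After 7 (firstChild): th
After 8 (firstChild): img
After 9 (nextSibling): head
After 10 (nextSibling): h1

Answer: h1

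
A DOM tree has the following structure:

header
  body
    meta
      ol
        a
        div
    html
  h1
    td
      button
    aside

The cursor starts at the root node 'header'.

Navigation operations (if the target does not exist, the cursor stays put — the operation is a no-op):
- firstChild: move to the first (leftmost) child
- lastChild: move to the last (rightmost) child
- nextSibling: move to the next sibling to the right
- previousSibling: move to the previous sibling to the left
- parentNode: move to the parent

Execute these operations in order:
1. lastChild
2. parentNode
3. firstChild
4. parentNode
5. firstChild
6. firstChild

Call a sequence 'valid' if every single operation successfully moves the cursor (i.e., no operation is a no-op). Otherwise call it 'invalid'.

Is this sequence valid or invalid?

Answer: valid

Derivation:
After 1 (lastChild): h1
After 2 (parentNode): header
After 3 (firstChild): body
After 4 (parentNode): header
After 5 (firstChild): body
After 6 (firstChild): meta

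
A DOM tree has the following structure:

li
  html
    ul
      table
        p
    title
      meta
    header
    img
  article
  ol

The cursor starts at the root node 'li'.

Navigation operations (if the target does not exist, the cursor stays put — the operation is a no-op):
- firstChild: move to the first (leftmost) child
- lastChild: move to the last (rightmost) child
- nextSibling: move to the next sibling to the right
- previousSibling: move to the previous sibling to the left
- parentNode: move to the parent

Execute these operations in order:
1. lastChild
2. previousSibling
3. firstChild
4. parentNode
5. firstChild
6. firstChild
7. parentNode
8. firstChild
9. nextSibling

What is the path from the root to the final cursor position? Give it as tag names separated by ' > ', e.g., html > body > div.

Answer: li > html > title

Derivation:
After 1 (lastChild): ol
After 2 (previousSibling): article
After 3 (firstChild): article (no-op, stayed)
After 4 (parentNode): li
After 5 (firstChild): html
After 6 (firstChild): ul
After 7 (parentNode): html
After 8 (firstChild): ul
After 9 (nextSibling): title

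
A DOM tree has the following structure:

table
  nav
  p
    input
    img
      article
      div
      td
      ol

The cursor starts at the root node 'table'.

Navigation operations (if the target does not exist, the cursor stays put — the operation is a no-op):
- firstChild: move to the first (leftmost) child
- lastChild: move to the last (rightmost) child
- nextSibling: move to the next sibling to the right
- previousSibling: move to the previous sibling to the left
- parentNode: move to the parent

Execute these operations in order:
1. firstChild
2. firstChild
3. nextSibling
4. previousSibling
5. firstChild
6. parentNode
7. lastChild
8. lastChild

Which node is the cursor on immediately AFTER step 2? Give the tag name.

Answer: nav

Derivation:
After 1 (firstChild): nav
After 2 (firstChild): nav (no-op, stayed)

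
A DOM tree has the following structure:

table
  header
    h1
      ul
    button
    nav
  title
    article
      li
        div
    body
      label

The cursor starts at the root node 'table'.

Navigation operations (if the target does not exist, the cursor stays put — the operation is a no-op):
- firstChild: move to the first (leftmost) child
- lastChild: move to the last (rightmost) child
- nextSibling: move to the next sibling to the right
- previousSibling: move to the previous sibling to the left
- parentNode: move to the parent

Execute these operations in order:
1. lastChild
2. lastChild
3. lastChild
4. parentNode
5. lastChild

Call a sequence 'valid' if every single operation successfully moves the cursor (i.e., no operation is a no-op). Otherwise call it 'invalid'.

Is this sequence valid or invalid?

After 1 (lastChild): title
After 2 (lastChild): body
After 3 (lastChild): label
After 4 (parentNode): body
After 5 (lastChild): label

Answer: valid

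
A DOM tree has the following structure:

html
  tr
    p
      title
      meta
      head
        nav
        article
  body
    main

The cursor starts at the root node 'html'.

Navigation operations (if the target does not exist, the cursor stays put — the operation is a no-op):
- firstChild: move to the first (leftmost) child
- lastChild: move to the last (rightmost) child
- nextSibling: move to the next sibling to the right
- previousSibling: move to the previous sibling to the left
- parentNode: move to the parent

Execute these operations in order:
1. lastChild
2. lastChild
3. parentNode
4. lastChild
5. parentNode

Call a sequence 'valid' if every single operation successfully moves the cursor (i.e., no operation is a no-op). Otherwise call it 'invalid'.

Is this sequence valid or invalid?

Answer: valid

Derivation:
After 1 (lastChild): body
After 2 (lastChild): main
After 3 (parentNode): body
After 4 (lastChild): main
After 5 (parentNode): body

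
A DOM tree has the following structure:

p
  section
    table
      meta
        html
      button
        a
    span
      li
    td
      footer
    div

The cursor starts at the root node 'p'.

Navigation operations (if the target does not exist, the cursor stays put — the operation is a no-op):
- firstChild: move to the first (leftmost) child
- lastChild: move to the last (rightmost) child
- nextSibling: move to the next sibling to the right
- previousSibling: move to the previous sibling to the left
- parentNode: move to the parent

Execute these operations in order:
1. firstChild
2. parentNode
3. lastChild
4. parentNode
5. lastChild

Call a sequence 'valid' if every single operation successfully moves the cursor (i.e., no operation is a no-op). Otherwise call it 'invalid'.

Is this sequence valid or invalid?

Answer: valid

Derivation:
After 1 (firstChild): section
After 2 (parentNode): p
After 3 (lastChild): section
After 4 (parentNode): p
After 5 (lastChild): section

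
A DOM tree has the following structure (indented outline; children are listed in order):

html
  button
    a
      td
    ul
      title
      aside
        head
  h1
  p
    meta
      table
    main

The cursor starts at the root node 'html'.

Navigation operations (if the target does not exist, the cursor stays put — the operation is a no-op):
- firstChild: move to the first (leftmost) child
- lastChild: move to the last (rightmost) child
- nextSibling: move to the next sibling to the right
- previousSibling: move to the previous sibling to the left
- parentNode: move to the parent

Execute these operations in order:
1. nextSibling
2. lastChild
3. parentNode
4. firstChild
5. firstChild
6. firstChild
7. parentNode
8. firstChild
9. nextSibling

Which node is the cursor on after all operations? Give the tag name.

Answer: td

Derivation:
After 1 (nextSibling): html (no-op, stayed)
After 2 (lastChild): p
After 3 (parentNode): html
After 4 (firstChild): button
After 5 (firstChild): a
After 6 (firstChild): td
After 7 (parentNode): a
After 8 (firstChild): td
After 9 (nextSibling): td (no-op, stayed)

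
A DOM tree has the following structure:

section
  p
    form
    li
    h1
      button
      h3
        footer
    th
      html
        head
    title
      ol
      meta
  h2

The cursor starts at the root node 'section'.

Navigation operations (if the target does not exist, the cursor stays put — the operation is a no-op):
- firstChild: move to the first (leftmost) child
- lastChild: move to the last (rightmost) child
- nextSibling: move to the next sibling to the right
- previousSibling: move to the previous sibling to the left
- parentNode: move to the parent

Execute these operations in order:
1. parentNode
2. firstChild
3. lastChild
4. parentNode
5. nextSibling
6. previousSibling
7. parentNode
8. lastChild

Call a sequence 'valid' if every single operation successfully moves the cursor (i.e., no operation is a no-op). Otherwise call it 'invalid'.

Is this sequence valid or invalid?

Answer: invalid

Derivation:
After 1 (parentNode): section (no-op, stayed)
After 2 (firstChild): p
After 3 (lastChild): title
After 4 (parentNode): p
After 5 (nextSibling): h2
After 6 (previousSibling): p
After 7 (parentNode): section
After 8 (lastChild): h2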